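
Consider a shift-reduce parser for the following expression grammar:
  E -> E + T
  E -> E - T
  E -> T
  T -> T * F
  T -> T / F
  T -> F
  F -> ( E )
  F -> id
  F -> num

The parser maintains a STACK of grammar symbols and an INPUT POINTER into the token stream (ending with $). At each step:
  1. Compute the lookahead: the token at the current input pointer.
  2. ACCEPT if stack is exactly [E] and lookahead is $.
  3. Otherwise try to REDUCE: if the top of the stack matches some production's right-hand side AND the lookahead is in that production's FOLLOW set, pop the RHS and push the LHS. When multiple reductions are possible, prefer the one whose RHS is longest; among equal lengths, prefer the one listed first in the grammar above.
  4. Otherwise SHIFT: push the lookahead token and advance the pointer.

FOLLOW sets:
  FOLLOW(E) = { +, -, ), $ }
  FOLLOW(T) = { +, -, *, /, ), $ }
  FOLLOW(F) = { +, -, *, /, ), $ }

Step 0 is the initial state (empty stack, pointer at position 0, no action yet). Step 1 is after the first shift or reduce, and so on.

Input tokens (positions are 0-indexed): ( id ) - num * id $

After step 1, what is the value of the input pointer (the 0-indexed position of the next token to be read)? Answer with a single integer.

Answer: 1

Derivation:
Step 1: shift (. Stack=[(] ptr=1 lookahead=id remaining=[id ) - num * id $]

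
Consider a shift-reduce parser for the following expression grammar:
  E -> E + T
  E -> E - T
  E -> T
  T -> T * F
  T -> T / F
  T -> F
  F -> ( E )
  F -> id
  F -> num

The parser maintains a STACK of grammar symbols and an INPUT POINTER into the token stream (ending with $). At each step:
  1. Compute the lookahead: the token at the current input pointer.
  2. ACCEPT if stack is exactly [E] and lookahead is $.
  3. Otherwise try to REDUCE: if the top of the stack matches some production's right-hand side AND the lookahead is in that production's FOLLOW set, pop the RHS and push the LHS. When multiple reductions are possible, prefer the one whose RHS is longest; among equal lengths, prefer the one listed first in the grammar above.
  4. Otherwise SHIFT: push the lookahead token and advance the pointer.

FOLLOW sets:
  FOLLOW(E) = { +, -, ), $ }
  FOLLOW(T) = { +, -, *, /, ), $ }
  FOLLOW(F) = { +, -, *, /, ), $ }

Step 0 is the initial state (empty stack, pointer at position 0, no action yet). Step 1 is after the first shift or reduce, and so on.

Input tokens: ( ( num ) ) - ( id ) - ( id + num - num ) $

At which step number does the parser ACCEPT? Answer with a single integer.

Answer: 45

Derivation:
Step 1: shift (. Stack=[(] ptr=1 lookahead=( remaining=[( num ) ) - ( id ) - ( id + num - num ) $]
Step 2: shift (. Stack=[( (] ptr=2 lookahead=num remaining=[num ) ) - ( id ) - ( id + num - num ) $]
Step 3: shift num. Stack=[( ( num] ptr=3 lookahead=) remaining=[) ) - ( id ) - ( id + num - num ) $]
Step 4: reduce F->num. Stack=[( ( F] ptr=3 lookahead=) remaining=[) ) - ( id ) - ( id + num - num ) $]
Step 5: reduce T->F. Stack=[( ( T] ptr=3 lookahead=) remaining=[) ) - ( id ) - ( id + num - num ) $]
Step 6: reduce E->T. Stack=[( ( E] ptr=3 lookahead=) remaining=[) ) - ( id ) - ( id + num - num ) $]
Step 7: shift ). Stack=[( ( E )] ptr=4 lookahead=) remaining=[) - ( id ) - ( id + num - num ) $]
Step 8: reduce F->( E ). Stack=[( F] ptr=4 lookahead=) remaining=[) - ( id ) - ( id + num - num ) $]
Step 9: reduce T->F. Stack=[( T] ptr=4 lookahead=) remaining=[) - ( id ) - ( id + num - num ) $]
Step 10: reduce E->T. Stack=[( E] ptr=4 lookahead=) remaining=[) - ( id ) - ( id + num - num ) $]
Step 11: shift ). Stack=[( E )] ptr=5 lookahead=- remaining=[- ( id ) - ( id + num - num ) $]
Step 12: reduce F->( E ). Stack=[F] ptr=5 lookahead=- remaining=[- ( id ) - ( id + num - num ) $]
Step 13: reduce T->F. Stack=[T] ptr=5 lookahead=- remaining=[- ( id ) - ( id + num - num ) $]
Step 14: reduce E->T. Stack=[E] ptr=5 lookahead=- remaining=[- ( id ) - ( id + num - num ) $]
Step 15: shift -. Stack=[E -] ptr=6 lookahead=( remaining=[( id ) - ( id + num - num ) $]
Step 16: shift (. Stack=[E - (] ptr=7 lookahead=id remaining=[id ) - ( id + num - num ) $]
Step 17: shift id. Stack=[E - ( id] ptr=8 lookahead=) remaining=[) - ( id + num - num ) $]
Step 18: reduce F->id. Stack=[E - ( F] ptr=8 lookahead=) remaining=[) - ( id + num - num ) $]
Step 19: reduce T->F. Stack=[E - ( T] ptr=8 lookahead=) remaining=[) - ( id + num - num ) $]
Step 20: reduce E->T. Stack=[E - ( E] ptr=8 lookahead=) remaining=[) - ( id + num - num ) $]
Step 21: shift ). Stack=[E - ( E )] ptr=9 lookahead=- remaining=[- ( id + num - num ) $]
Step 22: reduce F->( E ). Stack=[E - F] ptr=9 lookahead=- remaining=[- ( id + num - num ) $]
Step 23: reduce T->F. Stack=[E - T] ptr=9 lookahead=- remaining=[- ( id + num - num ) $]
Step 24: reduce E->E - T. Stack=[E] ptr=9 lookahead=- remaining=[- ( id + num - num ) $]
Step 25: shift -. Stack=[E -] ptr=10 lookahead=( remaining=[( id + num - num ) $]
Step 26: shift (. Stack=[E - (] ptr=11 lookahead=id remaining=[id + num - num ) $]
Step 27: shift id. Stack=[E - ( id] ptr=12 lookahead=+ remaining=[+ num - num ) $]
Step 28: reduce F->id. Stack=[E - ( F] ptr=12 lookahead=+ remaining=[+ num - num ) $]
Step 29: reduce T->F. Stack=[E - ( T] ptr=12 lookahead=+ remaining=[+ num - num ) $]
Step 30: reduce E->T. Stack=[E - ( E] ptr=12 lookahead=+ remaining=[+ num - num ) $]
Step 31: shift +. Stack=[E - ( E +] ptr=13 lookahead=num remaining=[num - num ) $]
Step 32: shift num. Stack=[E - ( E + num] ptr=14 lookahead=- remaining=[- num ) $]
Step 33: reduce F->num. Stack=[E - ( E + F] ptr=14 lookahead=- remaining=[- num ) $]
Step 34: reduce T->F. Stack=[E - ( E + T] ptr=14 lookahead=- remaining=[- num ) $]
Step 35: reduce E->E + T. Stack=[E - ( E] ptr=14 lookahead=- remaining=[- num ) $]
Step 36: shift -. Stack=[E - ( E -] ptr=15 lookahead=num remaining=[num ) $]
Step 37: shift num. Stack=[E - ( E - num] ptr=16 lookahead=) remaining=[) $]
Step 38: reduce F->num. Stack=[E - ( E - F] ptr=16 lookahead=) remaining=[) $]
Step 39: reduce T->F. Stack=[E - ( E - T] ptr=16 lookahead=) remaining=[) $]
Step 40: reduce E->E - T. Stack=[E - ( E] ptr=16 lookahead=) remaining=[) $]
Step 41: shift ). Stack=[E - ( E )] ptr=17 lookahead=$ remaining=[$]
Step 42: reduce F->( E ). Stack=[E - F] ptr=17 lookahead=$ remaining=[$]
Step 43: reduce T->F. Stack=[E - T] ptr=17 lookahead=$ remaining=[$]
Step 44: reduce E->E - T. Stack=[E] ptr=17 lookahead=$ remaining=[$]
Step 45: accept. Stack=[E] ptr=17 lookahead=$ remaining=[$]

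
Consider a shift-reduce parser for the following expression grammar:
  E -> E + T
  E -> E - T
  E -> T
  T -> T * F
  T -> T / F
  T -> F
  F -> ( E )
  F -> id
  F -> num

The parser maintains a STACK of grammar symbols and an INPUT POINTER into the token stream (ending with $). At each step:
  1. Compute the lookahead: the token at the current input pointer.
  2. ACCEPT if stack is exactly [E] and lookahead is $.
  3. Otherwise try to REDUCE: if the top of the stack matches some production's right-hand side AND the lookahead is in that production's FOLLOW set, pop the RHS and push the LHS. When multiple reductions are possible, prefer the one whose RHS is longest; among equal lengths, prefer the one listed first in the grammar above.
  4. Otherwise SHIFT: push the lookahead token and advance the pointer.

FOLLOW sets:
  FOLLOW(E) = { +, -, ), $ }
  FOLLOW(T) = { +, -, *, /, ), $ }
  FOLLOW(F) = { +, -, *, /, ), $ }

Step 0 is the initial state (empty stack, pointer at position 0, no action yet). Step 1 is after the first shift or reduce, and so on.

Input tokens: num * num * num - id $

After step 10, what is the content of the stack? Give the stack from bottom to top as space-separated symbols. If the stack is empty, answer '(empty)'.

Step 1: shift num. Stack=[num] ptr=1 lookahead=* remaining=[* num * num - id $]
Step 2: reduce F->num. Stack=[F] ptr=1 lookahead=* remaining=[* num * num - id $]
Step 3: reduce T->F. Stack=[T] ptr=1 lookahead=* remaining=[* num * num - id $]
Step 4: shift *. Stack=[T *] ptr=2 lookahead=num remaining=[num * num - id $]
Step 5: shift num. Stack=[T * num] ptr=3 lookahead=* remaining=[* num - id $]
Step 6: reduce F->num. Stack=[T * F] ptr=3 lookahead=* remaining=[* num - id $]
Step 7: reduce T->T * F. Stack=[T] ptr=3 lookahead=* remaining=[* num - id $]
Step 8: shift *. Stack=[T *] ptr=4 lookahead=num remaining=[num - id $]
Step 9: shift num. Stack=[T * num] ptr=5 lookahead=- remaining=[- id $]
Step 10: reduce F->num. Stack=[T * F] ptr=5 lookahead=- remaining=[- id $]

Answer: T * F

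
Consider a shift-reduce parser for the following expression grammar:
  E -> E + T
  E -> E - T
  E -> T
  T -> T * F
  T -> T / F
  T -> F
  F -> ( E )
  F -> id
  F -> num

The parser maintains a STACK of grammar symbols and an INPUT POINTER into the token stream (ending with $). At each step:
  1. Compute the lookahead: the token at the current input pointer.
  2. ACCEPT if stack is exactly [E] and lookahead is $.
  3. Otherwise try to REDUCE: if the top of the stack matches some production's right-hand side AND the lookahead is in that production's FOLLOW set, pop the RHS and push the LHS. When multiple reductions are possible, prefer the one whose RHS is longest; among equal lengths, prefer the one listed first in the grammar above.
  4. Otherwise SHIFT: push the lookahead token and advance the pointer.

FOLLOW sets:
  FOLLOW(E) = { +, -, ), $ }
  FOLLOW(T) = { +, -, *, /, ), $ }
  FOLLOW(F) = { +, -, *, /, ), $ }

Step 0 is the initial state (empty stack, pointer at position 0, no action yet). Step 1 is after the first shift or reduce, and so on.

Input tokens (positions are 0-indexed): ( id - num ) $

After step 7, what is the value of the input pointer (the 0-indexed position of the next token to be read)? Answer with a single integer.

Answer: 4

Derivation:
Step 1: shift (. Stack=[(] ptr=1 lookahead=id remaining=[id - num ) $]
Step 2: shift id. Stack=[( id] ptr=2 lookahead=- remaining=[- num ) $]
Step 3: reduce F->id. Stack=[( F] ptr=2 lookahead=- remaining=[- num ) $]
Step 4: reduce T->F. Stack=[( T] ptr=2 lookahead=- remaining=[- num ) $]
Step 5: reduce E->T. Stack=[( E] ptr=2 lookahead=- remaining=[- num ) $]
Step 6: shift -. Stack=[( E -] ptr=3 lookahead=num remaining=[num ) $]
Step 7: shift num. Stack=[( E - num] ptr=4 lookahead=) remaining=[) $]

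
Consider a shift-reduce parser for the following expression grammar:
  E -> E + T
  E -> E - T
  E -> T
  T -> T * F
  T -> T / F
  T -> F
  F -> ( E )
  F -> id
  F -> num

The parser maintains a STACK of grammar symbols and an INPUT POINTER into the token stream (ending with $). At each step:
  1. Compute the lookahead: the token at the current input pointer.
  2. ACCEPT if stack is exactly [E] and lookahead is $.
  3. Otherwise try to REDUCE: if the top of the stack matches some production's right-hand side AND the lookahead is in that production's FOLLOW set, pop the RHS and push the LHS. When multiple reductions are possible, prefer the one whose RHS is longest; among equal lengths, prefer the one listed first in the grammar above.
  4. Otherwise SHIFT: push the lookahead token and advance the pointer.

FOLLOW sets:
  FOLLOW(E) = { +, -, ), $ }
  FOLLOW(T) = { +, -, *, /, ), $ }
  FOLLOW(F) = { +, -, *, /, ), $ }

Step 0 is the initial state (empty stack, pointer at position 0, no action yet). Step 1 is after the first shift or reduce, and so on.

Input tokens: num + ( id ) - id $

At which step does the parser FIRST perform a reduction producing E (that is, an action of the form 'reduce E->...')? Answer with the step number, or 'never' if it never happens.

Step 1: shift num. Stack=[num] ptr=1 lookahead=+ remaining=[+ ( id ) - id $]
Step 2: reduce F->num. Stack=[F] ptr=1 lookahead=+ remaining=[+ ( id ) - id $]
Step 3: reduce T->F. Stack=[T] ptr=1 lookahead=+ remaining=[+ ( id ) - id $]
Step 4: reduce E->T. Stack=[E] ptr=1 lookahead=+ remaining=[+ ( id ) - id $]

Answer: 4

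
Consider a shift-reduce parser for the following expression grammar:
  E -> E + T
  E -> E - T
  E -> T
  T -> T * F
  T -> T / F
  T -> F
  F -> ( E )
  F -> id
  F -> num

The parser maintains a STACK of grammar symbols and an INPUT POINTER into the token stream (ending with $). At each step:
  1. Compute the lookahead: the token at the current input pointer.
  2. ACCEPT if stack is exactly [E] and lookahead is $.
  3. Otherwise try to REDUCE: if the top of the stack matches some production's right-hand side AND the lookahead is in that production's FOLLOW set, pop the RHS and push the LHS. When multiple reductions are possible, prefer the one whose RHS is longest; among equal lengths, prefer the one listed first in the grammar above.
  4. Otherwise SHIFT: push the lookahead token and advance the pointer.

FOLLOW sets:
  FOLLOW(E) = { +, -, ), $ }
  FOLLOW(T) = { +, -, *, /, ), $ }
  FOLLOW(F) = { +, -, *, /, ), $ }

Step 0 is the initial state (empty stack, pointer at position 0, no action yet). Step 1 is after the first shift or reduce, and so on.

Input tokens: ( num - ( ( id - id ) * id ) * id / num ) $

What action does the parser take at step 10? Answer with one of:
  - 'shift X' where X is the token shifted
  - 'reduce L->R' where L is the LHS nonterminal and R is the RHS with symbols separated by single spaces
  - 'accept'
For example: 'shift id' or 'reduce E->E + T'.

Step 1: shift (. Stack=[(] ptr=1 lookahead=num remaining=[num - ( ( id - id ) * id ) * id / num ) $]
Step 2: shift num. Stack=[( num] ptr=2 lookahead=- remaining=[- ( ( id - id ) * id ) * id / num ) $]
Step 3: reduce F->num. Stack=[( F] ptr=2 lookahead=- remaining=[- ( ( id - id ) * id ) * id / num ) $]
Step 4: reduce T->F. Stack=[( T] ptr=2 lookahead=- remaining=[- ( ( id - id ) * id ) * id / num ) $]
Step 5: reduce E->T. Stack=[( E] ptr=2 lookahead=- remaining=[- ( ( id - id ) * id ) * id / num ) $]
Step 6: shift -. Stack=[( E -] ptr=3 lookahead=( remaining=[( ( id - id ) * id ) * id / num ) $]
Step 7: shift (. Stack=[( E - (] ptr=4 lookahead=( remaining=[( id - id ) * id ) * id / num ) $]
Step 8: shift (. Stack=[( E - ( (] ptr=5 lookahead=id remaining=[id - id ) * id ) * id / num ) $]
Step 9: shift id. Stack=[( E - ( ( id] ptr=6 lookahead=- remaining=[- id ) * id ) * id / num ) $]
Step 10: reduce F->id. Stack=[( E - ( ( F] ptr=6 lookahead=- remaining=[- id ) * id ) * id / num ) $]

Answer: reduce F->id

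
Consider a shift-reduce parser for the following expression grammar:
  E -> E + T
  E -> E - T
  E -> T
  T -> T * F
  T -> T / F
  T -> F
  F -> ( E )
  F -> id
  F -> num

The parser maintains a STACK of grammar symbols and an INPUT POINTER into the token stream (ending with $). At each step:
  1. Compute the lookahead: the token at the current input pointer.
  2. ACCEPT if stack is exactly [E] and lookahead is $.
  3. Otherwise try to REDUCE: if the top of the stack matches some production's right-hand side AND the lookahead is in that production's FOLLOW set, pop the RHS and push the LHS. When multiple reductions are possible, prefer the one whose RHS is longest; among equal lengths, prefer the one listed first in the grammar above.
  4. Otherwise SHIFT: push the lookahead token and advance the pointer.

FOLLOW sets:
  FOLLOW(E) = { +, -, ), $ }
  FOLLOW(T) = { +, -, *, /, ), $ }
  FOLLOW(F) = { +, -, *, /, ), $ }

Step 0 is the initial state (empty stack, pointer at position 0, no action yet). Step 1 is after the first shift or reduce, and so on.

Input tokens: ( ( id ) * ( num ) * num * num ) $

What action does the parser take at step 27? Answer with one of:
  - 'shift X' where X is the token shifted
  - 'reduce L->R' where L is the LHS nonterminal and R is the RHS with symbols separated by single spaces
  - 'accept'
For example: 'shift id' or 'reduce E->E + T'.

Step 1: shift (. Stack=[(] ptr=1 lookahead=( remaining=[( id ) * ( num ) * num * num ) $]
Step 2: shift (. Stack=[( (] ptr=2 lookahead=id remaining=[id ) * ( num ) * num * num ) $]
Step 3: shift id. Stack=[( ( id] ptr=3 lookahead=) remaining=[) * ( num ) * num * num ) $]
Step 4: reduce F->id. Stack=[( ( F] ptr=3 lookahead=) remaining=[) * ( num ) * num * num ) $]
Step 5: reduce T->F. Stack=[( ( T] ptr=3 lookahead=) remaining=[) * ( num ) * num * num ) $]
Step 6: reduce E->T. Stack=[( ( E] ptr=3 lookahead=) remaining=[) * ( num ) * num * num ) $]
Step 7: shift ). Stack=[( ( E )] ptr=4 lookahead=* remaining=[* ( num ) * num * num ) $]
Step 8: reduce F->( E ). Stack=[( F] ptr=4 lookahead=* remaining=[* ( num ) * num * num ) $]
Step 9: reduce T->F. Stack=[( T] ptr=4 lookahead=* remaining=[* ( num ) * num * num ) $]
Step 10: shift *. Stack=[( T *] ptr=5 lookahead=( remaining=[( num ) * num * num ) $]
Step 11: shift (. Stack=[( T * (] ptr=6 lookahead=num remaining=[num ) * num * num ) $]
Step 12: shift num. Stack=[( T * ( num] ptr=7 lookahead=) remaining=[) * num * num ) $]
Step 13: reduce F->num. Stack=[( T * ( F] ptr=7 lookahead=) remaining=[) * num * num ) $]
Step 14: reduce T->F. Stack=[( T * ( T] ptr=7 lookahead=) remaining=[) * num * num ) $]
Step 15: reduce E->T. Stack=[( T * ( E] ptr=7 lookahead=) remaining=[) * num * num ) $]
Step 16: shift ). Stack=[( T * ( E )] ptr=8 lookahead=* remaining=[* num * num ) $]
Step 17: reduce F->( E ). Stack=[( T * F] ptr=8 lookahead=* remaining=[* num * num ) $]
Step 18: reduce T->T * F. Stack=[( T] ptr=8 lookahead=* remaining=[* num * num ) $]
Step 19: shift *. Stack=[( T *] ptr=9 lookahead=num remaining=[num * num ) $]
Step 20: shift num. Stack=[( T * num] ptr=10 lookahead=* remaining=[* num ) $]
Step 21: reduce F->num. Stack=[( T * F] ptr=10 lookahead=* remaining=[* num ) $]
Step 22: reduce T->T * F. Stack=[( T] ptr=10 lookahead=* remaining=[* num ) $]
Step 23: shift *. Stack=[( T *] ptr=11 lookahead=num remaining=[num ) $]
Step 24: shift num. Stack=[( T * num] ptr=12 lookahead=) remaining=[) $]
Step 25: reduce F->num. Stack=[( T * F] ptr=12 lookahead=) remaining=[) $]
Step 26: reduce T->T * F. Stack=[( T] ptr=12 lookahead=) remaining=[) $]
Step 27: reduce E->T. Stack=[( E] ptr=12 lookahead=) remaining=[) $]

Answer: reduce E->T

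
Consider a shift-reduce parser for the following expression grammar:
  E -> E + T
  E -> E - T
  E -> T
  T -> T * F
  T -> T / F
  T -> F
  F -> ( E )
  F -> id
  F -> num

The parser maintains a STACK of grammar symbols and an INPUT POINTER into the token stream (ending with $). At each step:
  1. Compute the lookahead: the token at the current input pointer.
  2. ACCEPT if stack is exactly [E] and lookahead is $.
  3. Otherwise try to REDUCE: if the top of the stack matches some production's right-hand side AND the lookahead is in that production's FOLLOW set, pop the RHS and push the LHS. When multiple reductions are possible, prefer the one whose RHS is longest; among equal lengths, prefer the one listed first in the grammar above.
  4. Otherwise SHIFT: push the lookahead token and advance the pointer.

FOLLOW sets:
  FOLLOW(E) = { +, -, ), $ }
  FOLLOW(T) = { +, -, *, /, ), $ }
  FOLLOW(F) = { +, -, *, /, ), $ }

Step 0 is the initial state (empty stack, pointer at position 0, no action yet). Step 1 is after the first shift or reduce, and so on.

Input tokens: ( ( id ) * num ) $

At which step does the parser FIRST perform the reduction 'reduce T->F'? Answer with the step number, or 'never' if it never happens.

Answer: 5

Derivation:
Step 1: shift (. Stack=[(] ptr=1 lookahead=( remaining=[( id ) * num ) $]
Step 2: shift (. Stack=[( (] ptr=2 lookahead=id remaining=[id ) * num ) $]
Step 3: shift id. Stack=[( ( id] ptr=3 lookahead=) remaining=[) * num ) $]
Step 4: reduce F->id. Stack=[( ( F] ptr=3 lookahead=) remaining=[) * num ) $]
Step 5: reduce T->F. Stack=[( ( T] ptr=3 lookahead=) remaining=[) * num ) $]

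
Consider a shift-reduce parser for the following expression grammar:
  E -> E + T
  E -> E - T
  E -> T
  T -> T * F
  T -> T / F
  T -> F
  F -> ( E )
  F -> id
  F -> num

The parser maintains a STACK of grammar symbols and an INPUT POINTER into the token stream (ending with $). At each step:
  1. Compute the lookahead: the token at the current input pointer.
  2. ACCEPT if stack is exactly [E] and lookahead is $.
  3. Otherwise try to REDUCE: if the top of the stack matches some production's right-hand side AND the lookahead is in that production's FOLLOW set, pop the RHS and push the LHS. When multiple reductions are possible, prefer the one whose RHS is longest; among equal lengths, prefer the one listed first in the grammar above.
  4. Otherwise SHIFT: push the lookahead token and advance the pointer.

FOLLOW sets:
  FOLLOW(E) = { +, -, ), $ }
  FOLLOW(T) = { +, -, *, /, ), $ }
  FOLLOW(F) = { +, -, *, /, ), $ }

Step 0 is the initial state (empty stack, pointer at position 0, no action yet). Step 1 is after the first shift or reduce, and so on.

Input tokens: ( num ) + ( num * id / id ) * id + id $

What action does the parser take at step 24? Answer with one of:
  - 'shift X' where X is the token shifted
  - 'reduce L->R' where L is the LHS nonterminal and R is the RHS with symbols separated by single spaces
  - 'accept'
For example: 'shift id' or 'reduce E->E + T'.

Step 1: shift (. Stack=[(] ptr=1 lookahead=num remaining=[num ) + ( num * id / id ) * id + id $]
Step 2: shift num. Stack=[( num] ptr=2 lookahead=) remaining=[) + ( num * id / id ) * id + id $]
Step 3: reduce F->num. Stack=[( F] ptr=2 lookahead=) remaining=[) + ( num * id / id ) * id + id $]
Step 4: reduce T->F. Stack=[( T] ptr=2 lookahead=) remaining=[) + ( num * id / id ) * id + id $]
Step 5: reduce E->T. Stack=[( E] ptr=2 lookahead=) remaining=[) + ( num * id / id ) * id + id $]
Step 6: shift ). Stack=[( E )] ptr=3 lookahead=+ remaining=[+ ( num * id / id ) * id + id $]
Step 7: reduce F->( E ). Stack=[F] ptr=3 lookahead=+ remaining=[+ ( num * id / id ) * id + id $]
Step 8: reduce T->F. Stack=[T] ptr=3 lookahead=+ remaining=[+ ( num * id / id ) * id + id $]
Step 9: reduce E->T. Stack=[E] ptr=3 lookahead=+ remaining=[+ ( num * id / id ) * id + id $]
Step 10: shift +. Stack=[E +] ptr=4 lookahead=( remaining=[( num * id / id ) * id + id $]
Step 11: shift (. Stack=[E + (] ptr=5 lookahead=num remaining=[num * id / id ) * id + id $]
Step 12: shift num. Stack=[E + ( num] ptr=6 lookahead=* remaining=[* id / id ) * id + id $]
Step 13: reduce F->num. Stack=[E + ( F] ptr=6 lookahead=* remaining=[* id / id ) * id + id $]
Step 14: reduce T->F. Stack=[E + ( T] ptr=6 lookahead=* remaining=[* id / id ) * id + id $]
Step 15: shift *. Stack=[E + ( T *] ptr=7 lookahead=id remaining=[id / id ) * id + id $]
Step 16: shift id. Stack=[E + ( T * id] ptr=8 lookahead=/ remaining=[/ id ) * id + id $]
Step 17: reduce F->id. Stack=[E + ( T * F] ptr=8 lookahead=/ remaining=[/ id ) * id + id $]
Step 18: reduce T->T * F. Stack=[E + ( T] ptr=8 lookahead=/ remaining=[/ id ) * id + id $]
Step 19: shift /. Stack=[E + ( T /] ptr=9 lookahead=id remaining=[id ) * id + id $]
Step 20: shift id. Stack=[E + ( T / id] ptr=10 lookahead=) remaining=[) * id + id $]
Step 21: reduce F->id. Stack=[E + ( T / F] ptr=10 lookahead=) remaining=[) * id + id $]
Step 22: reduce T->T / F. Stack=[E + ( T] ptr=10 lookahead=) remaining=[) * id + id $]
Step 23: reduce E->T. Stack=[E + ( E] ptr=10 lookahead=) remaining=[) * id + id $]
Step 24: shift ). Stack=[E + ( E )] ptr=11 lookahead=* remaining=[* id + id $]

Answer: shift )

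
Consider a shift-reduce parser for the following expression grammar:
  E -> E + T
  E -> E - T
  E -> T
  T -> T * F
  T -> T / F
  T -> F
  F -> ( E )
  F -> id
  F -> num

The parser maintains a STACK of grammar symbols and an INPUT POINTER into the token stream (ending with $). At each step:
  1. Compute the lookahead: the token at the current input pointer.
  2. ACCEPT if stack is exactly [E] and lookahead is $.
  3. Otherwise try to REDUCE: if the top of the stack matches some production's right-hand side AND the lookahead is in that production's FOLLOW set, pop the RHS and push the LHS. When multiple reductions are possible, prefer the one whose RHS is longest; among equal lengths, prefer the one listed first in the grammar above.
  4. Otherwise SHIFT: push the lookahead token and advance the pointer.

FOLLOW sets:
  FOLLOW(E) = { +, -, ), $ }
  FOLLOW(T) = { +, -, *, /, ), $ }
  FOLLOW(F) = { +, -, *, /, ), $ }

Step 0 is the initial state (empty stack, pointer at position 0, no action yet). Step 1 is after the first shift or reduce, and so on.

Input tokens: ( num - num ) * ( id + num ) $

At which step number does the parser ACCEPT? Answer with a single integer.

Step 1: shift (. Stack=[(] ptr=1 lookahead=num remaining=[num - num ) * ( id + num ) $]
Step 2: shift num. Stack=[( num] ptr=2 lookahead=- remaining=[- num ) * ( id + num ) $]
Step 3: reduce F->num. Stack=[( F] ptr=2 lookahead=- remaining=[- num ) * ( id + num ) $]
Step 4: reduce T->F. Stack=[( T] ptr=2 lookahead=- remaining=[- num ) * ( id + num ) $]
Step 5: reduce E->T. Stack=[( E] ptr=2 lookahead=- remaining=[- num ) * ( id + num ) $]
Step 6: shift -. Stack=[( E -] ptr=3 lookahead=num remaining=[num ) * ( id + num ) $]
Step 7: shift num. Stack=[( E - num] ptr=4 lookahead=) remaining=[) * ( id + num ) $]
Step 8: reduce F->num. Stack=[( E - F] ptr=4 lookahead=) remaining=[) * ( id + num ) $]
Step 9: reduce T->F. Stack=[( E - T] ptr=4 lookahead=) remaining=[) * ( id + num ) $]
Step 10: reduce E->E - T. Stack=[( E] ptr=4 lookahead=) remaining=[) * ( id + num ) $]
Step 11: shift ). Stack=[( E )] ptr=5 lookahead=* remaining=[* ( id + num ) $]
Step 12: reduce F->( E ). Stack=[F] ptr=5 lookahead=* remaining=[* ( id + num ) $]
Step 13: reduce T->F. Stack=[T] ptr=5 lookahead=* remaining=[* ( id + num ) $]
Step 14: shift *. Stack=[T *] ptr=6 lookahead=( remaining=[( id + num ) $]
Step 15: shift (. Stack=[T * (] ptr=7 lookahead=id remaining=[id + num ) $]
Step 16: shift id. Stack=[T * ( id] ptr=8 lookahead=+ remaining=[+ num ) $]
Step 17: reduce F->id. Stack=[T * ( F] ptr=8 lookahead=+ remaining=[+ num ) $]
Step 18: reduce T->F. Stack=[T * ( T] ptr=8 lookahead=+ remaining=[+ num ) $]
Step 19: reduce E->T. Stack=[T * ( E] ptr=8 lookahead=+ remaining=[+ num ) $]
Step 20: shift +. Stack=[T * ( E +] ptr=9 lookahead=num remaining=[num ) $]
Step 21: shift num. Stack=[T * ( E + num] ptr=10 lookahead=) remaining=[) $]
Step 22: reduce F->num. Stack=[T * ( E + F] ptr=10 lookahead=) remaining=[) $]
Step 23: reduce T->F. Stack=[T * ( E + T] ptr=10 lookahead=) remaining=[) $]
Step 24: reduce E->E + T. Stack=[T * ( E] ptr=10 lookahead=) remaining=[) $]
Step 25: shift ). Stack=[T * ( E )] ptr=11 lookahead=$ remaining=[$]
Step 26: reduce F->( E ). Stack=[T * F] ptr=11 lookahead=$ remaining=[$]
Step 27: reduce T->T * F. Stack=[T] ptr=11 lookahead=$ remaining=[$]
Step 28: reduce E->T. Stack=[E] ptr=11 lookahead=$ remaining=[$]
Step 29: accept. Stack=[E] ptr=11 lookahead=$ remaining=[$]

Answer: 29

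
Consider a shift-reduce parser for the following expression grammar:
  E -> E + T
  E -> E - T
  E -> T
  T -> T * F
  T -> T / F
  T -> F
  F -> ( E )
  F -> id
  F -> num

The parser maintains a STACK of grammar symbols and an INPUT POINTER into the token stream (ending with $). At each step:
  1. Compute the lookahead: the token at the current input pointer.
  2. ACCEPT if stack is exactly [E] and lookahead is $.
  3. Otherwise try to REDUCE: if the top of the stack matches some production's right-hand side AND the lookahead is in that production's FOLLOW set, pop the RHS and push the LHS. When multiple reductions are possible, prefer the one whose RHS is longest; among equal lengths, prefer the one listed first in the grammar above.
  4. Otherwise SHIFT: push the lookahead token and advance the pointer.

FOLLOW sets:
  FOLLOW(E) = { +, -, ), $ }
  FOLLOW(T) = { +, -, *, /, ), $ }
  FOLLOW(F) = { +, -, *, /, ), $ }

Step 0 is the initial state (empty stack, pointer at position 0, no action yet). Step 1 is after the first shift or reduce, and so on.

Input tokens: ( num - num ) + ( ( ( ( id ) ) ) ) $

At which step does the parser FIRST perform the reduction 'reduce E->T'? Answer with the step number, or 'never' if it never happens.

Answer: 5

Derivation:
Step 1: shift (. Stack=[(] ptr=1 lookahead=num remaining=[num - num ) + ( ( ( ( id ) ) ) ) $]
Step 2: shift num. Stack=[( num] ptr=2 lookahead=- remaining=[- num ) + ( ( ( ( id ) ) ) ) $]
Step 3: reduce F->num. Stack=[( F] ptr=2 lookahead=- remaining=[- num ) + ( ( ( ( id ) ) ) ) $]
Step 4: reduce T->F. Stack=[( T] ptr=2 lookahead=- remaining=[- num ) + ( ( ( ( id ) ) ) ) $]
Step 5: reduce E->T. Stack=[( E] ptr=2 lookahead=- remaining=[- num ) + ( ( ( ( id ) ) ) ) $]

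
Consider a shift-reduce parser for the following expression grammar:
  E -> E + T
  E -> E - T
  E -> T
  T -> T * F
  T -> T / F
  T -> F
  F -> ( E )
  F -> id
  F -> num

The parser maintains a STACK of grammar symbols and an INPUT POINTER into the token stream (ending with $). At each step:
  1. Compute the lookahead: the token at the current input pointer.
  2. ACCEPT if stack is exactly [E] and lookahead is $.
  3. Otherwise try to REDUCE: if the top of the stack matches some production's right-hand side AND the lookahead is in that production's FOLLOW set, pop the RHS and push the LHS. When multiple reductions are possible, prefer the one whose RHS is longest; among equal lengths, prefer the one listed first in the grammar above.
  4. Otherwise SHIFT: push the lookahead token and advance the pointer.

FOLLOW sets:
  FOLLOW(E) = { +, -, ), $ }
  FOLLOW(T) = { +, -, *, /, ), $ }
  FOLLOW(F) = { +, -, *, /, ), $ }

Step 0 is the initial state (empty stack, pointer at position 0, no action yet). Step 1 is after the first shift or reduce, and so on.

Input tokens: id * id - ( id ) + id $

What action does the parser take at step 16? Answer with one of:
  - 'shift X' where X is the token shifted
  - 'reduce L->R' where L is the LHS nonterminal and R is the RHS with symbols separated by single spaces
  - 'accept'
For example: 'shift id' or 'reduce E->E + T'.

Answer: reduce F->( E )

Derivation:
Step 1: shift id. Stack=[id] ptr=1 lookahead=* remaining=[* id - ( id ) + id $]
Step 2: reduce F->id. Stack=[F] ptr=1 lookahead=* remaining=[* id - ( id ) + id $]
Step 3: reduce T->F. Stack=[T] ptr=1 lookahead=* remaining=[* id - ( id ) + id $]
Step 4: shift *. Stack=[T *] ptr=2 lookahead=id remaining=[id - ( id ) + id $]
Step 5: shift id. Stack=[T * id] ptr=3 lookahead=- remaining=[- ( id ) + id $]
Step 6: reduce F->id. Stack=[T * F] ptr=3 lookahead=- remaining=[- ( id ) + id $]
Step 7: reduce T->T * F. Stack=[T] ptr=3 lookahead=- remaining=[- ( id ) + id $]
Step 8: reduce E->T. Stack=[E] ptr=3 lookahead=- remaining=[- ( id ) + id $]
Step 9: shift -. Stack=[E -] ptr=4 lookahead=( remaining=[( id ) + id $]
Step 10: shift (. Stack=[E - (] ptr=5 lookahead=id remaining=[id ) + id $]
Step 11: shift id. Stack=[E - ( id] ptr=6 lookahead=) remaining=[) + id $]
Step 12: reduce F->id. Stack=[E - ( F] ptr=6 lookahead=) remaining=[) + id $]
Step 13: reduce T->F. Stack=[E - ( T] ptr=6 lookahead=) remaining=[) + id $]
Step 14: reduce E->T. Stack=[E - ( E] ptr=6 lookahead=) remaining=[) + id $]
Step 15: shift ). Stack=[E - ( E )] ptr=7 lookahead=+ remaining=[+ id $]
Step 16: reduce F->( E ). Stack=[E - F] ptr=7 lookahead=+ remaining=[+ id $]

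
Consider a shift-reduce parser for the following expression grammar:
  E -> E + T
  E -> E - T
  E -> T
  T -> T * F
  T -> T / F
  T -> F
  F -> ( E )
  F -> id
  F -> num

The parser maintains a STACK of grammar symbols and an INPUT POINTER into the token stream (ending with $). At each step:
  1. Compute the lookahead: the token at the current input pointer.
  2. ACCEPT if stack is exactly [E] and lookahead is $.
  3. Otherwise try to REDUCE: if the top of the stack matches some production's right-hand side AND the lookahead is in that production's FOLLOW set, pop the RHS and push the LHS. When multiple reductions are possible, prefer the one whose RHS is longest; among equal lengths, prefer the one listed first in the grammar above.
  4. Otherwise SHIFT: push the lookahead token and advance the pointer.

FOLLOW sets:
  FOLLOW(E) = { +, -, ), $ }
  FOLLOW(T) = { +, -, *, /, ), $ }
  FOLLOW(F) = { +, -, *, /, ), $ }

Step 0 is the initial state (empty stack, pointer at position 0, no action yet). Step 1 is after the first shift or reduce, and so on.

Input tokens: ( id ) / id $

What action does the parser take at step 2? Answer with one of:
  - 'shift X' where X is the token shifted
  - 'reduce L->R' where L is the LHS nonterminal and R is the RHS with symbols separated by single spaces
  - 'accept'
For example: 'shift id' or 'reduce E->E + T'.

Step 1: shift (. Stack=[(] ptr=1 lookahead=id remaining=[id ) / id $]
Step 2: shift id. Stack=[( id] ptr=2 lookahead=) remaining=[) / id $]

Answer: shift id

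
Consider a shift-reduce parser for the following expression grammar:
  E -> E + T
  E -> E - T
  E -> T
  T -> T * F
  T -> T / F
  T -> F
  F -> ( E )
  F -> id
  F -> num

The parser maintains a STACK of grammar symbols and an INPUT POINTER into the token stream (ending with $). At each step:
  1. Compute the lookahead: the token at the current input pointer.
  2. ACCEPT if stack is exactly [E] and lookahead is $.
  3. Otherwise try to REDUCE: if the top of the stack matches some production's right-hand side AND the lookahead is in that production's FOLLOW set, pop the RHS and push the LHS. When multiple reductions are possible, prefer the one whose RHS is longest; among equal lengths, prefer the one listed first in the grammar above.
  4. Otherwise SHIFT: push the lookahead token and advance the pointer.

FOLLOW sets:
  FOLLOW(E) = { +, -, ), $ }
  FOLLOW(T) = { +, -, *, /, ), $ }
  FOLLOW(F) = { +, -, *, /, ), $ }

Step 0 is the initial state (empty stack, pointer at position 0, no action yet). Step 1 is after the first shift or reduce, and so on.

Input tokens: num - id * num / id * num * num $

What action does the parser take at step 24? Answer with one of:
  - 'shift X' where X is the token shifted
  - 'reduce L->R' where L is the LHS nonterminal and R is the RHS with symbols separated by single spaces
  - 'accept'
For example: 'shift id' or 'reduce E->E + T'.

Answer: reduce T->T * F

Derivation:
Step 1: shift num. Stack=[num] ptr=1 lookahead=- remaining=[- id * num / id * num * num $]
Step 2: reduce F->num. Stack=[F] ptr=1 lookahead=- remaining=[- id * num / id * num * num $]
Step 3: reduce T->F. Stack=[T] ptr=1 lookahead=- remaining=[- id * num / id * num * num $]
Step 4: reduce E->T. Stack=[E] ptr=1 lookahead=- remaining=[- id * num / id * num * num $]
Step 5: shift -. Stack=[E -] ptr=2 lookahead=id remaining=[id * num / id * num * num $]
Step 6: shift id. Stack=[E - id] ptr=3 lookahead=* remaining=[* num / id * num * num $]
Step 7: reduce F->id. Stack=[E - F] ptr=3 lookahead=* remaining=[* num / id * num * num $]
Step 8: reduce T->F. Stack=[E - T] ptr=3 lookahead=* remaining=[* num / id * num * num $]
Step 9: shift *. Stack=[E - T *] ptr=4 lookahead=num remaining=[num / id * num * num $]
Step 10: shift num. Stack=[E - T * num] ptr=5 lookahead=/ remaining=[/ id * num * num $]
Step 11: reduce F->num. Stack=[E - T * F] ptr=5 lookahead=/ remaining=[/ id * num * num $]
Step 12: reduce T->T * F. Stack=[E - T] ptr=5 lookahead=/ remaining=[/ id * num * num $]
Step 13: shift /. Stack=[E - T /] ptr=6 lookahead=id remaining=[id * num * num $]
Step 14: shift id. Stack=[E - T / id] ptr=7 lookahead=* remaining=[* num * num $]
Step 15: reduce F->id. Stack=[E - T / F] ptr=7 lookahead=* remaining=[* num * num $]
Step 16: reduce T->T / F. Stack=[E - T] ptr=7 lookahead=* remaining=[* num * num $]
Step 17: shift *. Stack=[E - T *] ptr=8 lookahead=num remaining=[num * num $]
Step 18: shift num. Stack=[E - T * num] ptr=9 lookahead=* remaining=[* num $]
Step 19: reduce F->num. Stack=[E - T * F] ptr=9 lookahead=* remaining=[* num $]
Step 20: reduce T->T * F. Stack=[E - T] ptr=9 lookahead=* remaining=[* num $]
Step 21: shift *. Stack=[E - T *] ptr=10 lookahead=num remaining=[num $]
Step 22: shift num. Stack=[E - T * num] ptr=11 lookahead=$ remaining=[$]
Step 23: reduce F->num. Stack=[E - T * F] ptr=11 lookahead=$ remaining=[$]
Step 24: reduce T->T * F. Stack=[E - T] ptr=11 lookahead=$ remaining=[$]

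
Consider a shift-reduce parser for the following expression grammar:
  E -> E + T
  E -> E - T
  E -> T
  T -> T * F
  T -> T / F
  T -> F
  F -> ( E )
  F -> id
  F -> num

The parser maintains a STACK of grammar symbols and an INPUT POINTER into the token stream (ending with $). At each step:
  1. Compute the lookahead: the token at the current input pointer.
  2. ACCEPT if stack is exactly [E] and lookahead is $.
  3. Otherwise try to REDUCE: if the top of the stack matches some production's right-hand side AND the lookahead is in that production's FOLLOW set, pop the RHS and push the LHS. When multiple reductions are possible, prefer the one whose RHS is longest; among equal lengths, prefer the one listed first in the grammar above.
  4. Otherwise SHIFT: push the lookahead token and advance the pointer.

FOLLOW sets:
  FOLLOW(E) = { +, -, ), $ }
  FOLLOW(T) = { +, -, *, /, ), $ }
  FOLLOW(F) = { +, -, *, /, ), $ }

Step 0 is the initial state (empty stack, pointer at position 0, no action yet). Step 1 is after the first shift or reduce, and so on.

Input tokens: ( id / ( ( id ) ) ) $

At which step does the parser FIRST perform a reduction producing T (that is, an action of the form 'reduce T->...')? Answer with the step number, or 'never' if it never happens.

Answer: 4

Derivation:
Step 1: shift (. Stack=[(] ptr=1 lookahead=id remaining=[id / ( ( id ) ) ) $]
Step 2: shift id. Stack=[( id] ptr=2 lookahead=/ remaining=[/ ( ( id ) ) ) $]
Step 3: reduce F->id. Stack=[( F] ptr=2 lookahead=/ remaining=[/ ( ( id ) ) ) $]
Step 4: reduce T->F. Stack=[( T] ptr=2 lookahead=/ remaining=[/ ( ( id ) ) ) $]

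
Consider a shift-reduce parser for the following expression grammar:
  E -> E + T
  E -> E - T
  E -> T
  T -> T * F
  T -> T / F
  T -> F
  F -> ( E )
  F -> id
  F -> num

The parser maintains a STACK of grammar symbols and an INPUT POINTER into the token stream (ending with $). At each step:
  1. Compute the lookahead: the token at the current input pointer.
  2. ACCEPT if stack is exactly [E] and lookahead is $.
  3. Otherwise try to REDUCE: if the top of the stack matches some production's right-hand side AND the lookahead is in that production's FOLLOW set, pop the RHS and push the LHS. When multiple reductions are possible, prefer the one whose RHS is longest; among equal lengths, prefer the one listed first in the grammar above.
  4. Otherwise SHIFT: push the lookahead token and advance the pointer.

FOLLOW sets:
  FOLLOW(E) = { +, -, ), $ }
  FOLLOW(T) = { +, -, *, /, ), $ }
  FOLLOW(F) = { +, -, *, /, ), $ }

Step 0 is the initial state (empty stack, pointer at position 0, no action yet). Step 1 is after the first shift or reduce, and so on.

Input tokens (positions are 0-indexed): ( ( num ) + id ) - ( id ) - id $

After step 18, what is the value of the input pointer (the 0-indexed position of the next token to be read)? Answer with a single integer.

Answer: 7

Derivation:
Step 1: shift (. Stack=[(] ptr=1 lookahead=( remaining=[( num ) + id ) - ( id ) - id $]
Step 2: shift (. Stack=[( (] ptr=2 lookahead=num remaining=[num ) + id ) - ( id ) - id $]
Step 3: shift num. Stack=[( ( num] ptr=3 lookahead=) remaining=[) + id ) - ( id ) - id $]
Step 4: reduce F->num. Stack=[( ( F] ptr=3 lookahead=) remaining=[) + id ) - ( id ) - id $]
Step 5: reduce T->F. Stack=[( ( T] ptr=3 lookahead=) remaining=[) + id ) - ( id ) - id $]
Step 6: reduce E->T. Stack=[( ( E] ptr=3 lookahead=) remaining=[) + id ) - ( id ) - id $]
Step 7: shift ). Stack=[( ( E )] ptr=4 lookahead=+ remaining=[+ id ) - ( id ) - id $]
Step 8: reduce F->( E ). Stack=[( F] ptr=4 lookahead=+ remaining=[+ id ) - ( id ) - id $]
Step 9: reduce T->F. Stack=[( T] ptr=4 lookahead=+ remaining=[+ id ) - ( id ) - id $]
Step 10: reduce E->T. Stack=[( E] ptr=4 lookahead=+ remaining=[+ id ) - ( id ) - id $]
Step 11: shift +. Stack=[( E +] ptr=5 lookahead=id remaining=[id ) - ( id ) - id $]
Step 12: shift id. Stack=[( E + id] ptr=6 lookahead=) remaining=[) - ( id ) - id $]
Step 13: reduce F->id. Stack=[( E + F] ptr=6 lookahead=) remaining=[) - ( id ) - id $]
Step 14: reduce T->F. Stack=[( E + T] ptr=6 lookahead=) remaining=[) - ( id ) - id $]
Step 15: reduce E->E + T. Stack=[( E] ptr=6 lookahead=) remaining=[) - ( id ) - id $]
Step 16: shift ). Stack=[( E )] ptr=7 lookahead=- remaining=[- ( id ) - id $]
Step 17: reduce F->( E ). Stack=[F] ptr=7 lookahead=- remaining=[- ( id ) - id $]
Step 18: reduce T->F. Stack=[T] ptr=7 lookahead=- remaining=[- ( id ) - id $]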